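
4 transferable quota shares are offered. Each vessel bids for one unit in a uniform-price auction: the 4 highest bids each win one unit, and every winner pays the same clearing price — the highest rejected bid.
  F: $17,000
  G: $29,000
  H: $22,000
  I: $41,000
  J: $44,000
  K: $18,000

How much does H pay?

H pays $18,000

Ordering the bids: 44,000 (J), 41,000 (I), 29,000 (G), 22,000 (H), 18,000 (K), 17,000 (F)
The 4 highest are J, I, G, H.
Clearing price = highest rejected bid = $18,000.
H wins → pays $18,000.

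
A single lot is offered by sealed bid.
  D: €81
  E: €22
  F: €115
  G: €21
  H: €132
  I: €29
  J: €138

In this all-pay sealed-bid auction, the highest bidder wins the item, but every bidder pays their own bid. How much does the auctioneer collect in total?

Total revenue: €538

All-pay sealed-bid auction: the highest bidder wins the item, but every bidder pays their own bid.
Bids ranked: 138 (J) > 132 (H) > 115 (F) > 81 (D) > 29 (I) > 22 (E) > …
J wins with the top bid; all bids are sunk regardless.
Every bidder forfeits their bid regardless of winning.
Revenue = 81 + 22 + 115 + 21 + 132 + 29 + 138 = €538.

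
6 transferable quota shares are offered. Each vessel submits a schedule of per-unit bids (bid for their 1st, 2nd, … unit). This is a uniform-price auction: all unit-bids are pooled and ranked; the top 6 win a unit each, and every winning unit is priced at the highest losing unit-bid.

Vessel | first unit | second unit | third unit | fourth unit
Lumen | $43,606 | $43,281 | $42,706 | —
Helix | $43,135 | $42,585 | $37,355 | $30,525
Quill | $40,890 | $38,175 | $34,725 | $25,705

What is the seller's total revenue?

Total revenue: $229,050

Pooled unit-bids ranked (top 6): 43,606 (Lumen-1), 43,281 (Lumen-2), 43,135 (Helix-1), 42,706 (Lumen-3), 42,585 (Helix-2), 40,890 (Quill-1)
First bid not allocated: $38,175.
Allocation: Helix 2, Lumen 3, Quill 1. Every unit priced at $38,175.
Revenue = 6 × 38,175 = $229,050.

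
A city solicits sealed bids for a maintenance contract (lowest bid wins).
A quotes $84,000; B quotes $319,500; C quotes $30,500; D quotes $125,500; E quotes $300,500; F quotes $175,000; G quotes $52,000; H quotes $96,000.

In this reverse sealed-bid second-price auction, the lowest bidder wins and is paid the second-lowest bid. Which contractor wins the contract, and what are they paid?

Reverse sealed-bid second-price auction: the lowest bidder wins and is paid the second-lowest bid.
Bids ranked: 30,500 (C) < 52,000 (G) < 84,000 (A) < 96,000 (H) < 125,500 (D) < 175,000 (F) < …
C wins with the lowest bid; price is set by the runner-up at $52,000.

C is paid $52,000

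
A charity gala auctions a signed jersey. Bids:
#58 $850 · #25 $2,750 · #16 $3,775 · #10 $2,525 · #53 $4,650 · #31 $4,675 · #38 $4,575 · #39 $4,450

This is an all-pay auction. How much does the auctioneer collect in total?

Total revenue: $28,250

Bids ranked: 4,675 (#31) > 4,650 (#53) > 4,575 (#38) > 4,450 (#39) > 3,775 (#16) > 2,750 (#25) > …
Every bidder forfeits their bid regardless of winning.
Revenue = 850 + 2,750 + 3,775 + 2,525 + 4,650 + 4,675 + 4,575 + 4,450 = $28,250.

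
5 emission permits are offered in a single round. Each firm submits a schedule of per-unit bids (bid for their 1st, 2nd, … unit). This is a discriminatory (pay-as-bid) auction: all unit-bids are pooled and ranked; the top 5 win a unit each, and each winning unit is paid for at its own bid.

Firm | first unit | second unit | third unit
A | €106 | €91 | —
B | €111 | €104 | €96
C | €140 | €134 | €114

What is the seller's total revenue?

Total revenue: €605

All unit-bids, highest first — top 5: 140 (C-1), 134 (C-2), 114 (C-3), 111 (B-1), 106 (A-1)
Next rejected bid: €104 (not a price — pay-as-bid).
Each winning unit pays its own bid.
Revenue = 140 + 134 + 114 + 111 + 106 = €605.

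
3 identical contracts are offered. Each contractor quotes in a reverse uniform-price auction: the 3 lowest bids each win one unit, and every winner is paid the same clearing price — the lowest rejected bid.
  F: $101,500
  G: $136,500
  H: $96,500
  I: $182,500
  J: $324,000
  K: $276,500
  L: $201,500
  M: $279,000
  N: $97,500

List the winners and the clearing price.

Ordering the bids: 96,500 (H), 97,500 (N), 101,500 (F), 136,500 (G), 182,500 (I), …
Lowest 3: H, N, F.
First losing bid is G's $136,500, which sets the uniform price.

H, N, F; each is paid $136,500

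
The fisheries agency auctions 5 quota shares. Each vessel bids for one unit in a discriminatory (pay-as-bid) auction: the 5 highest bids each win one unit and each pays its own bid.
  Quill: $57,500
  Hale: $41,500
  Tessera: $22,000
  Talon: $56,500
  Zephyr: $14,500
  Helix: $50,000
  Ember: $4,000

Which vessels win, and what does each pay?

Ordering the bids: 57,500 (Quill), 56,500 (Talon), 50,000 (Helix), 41,500 (Hale), 22,000 (Tessera), 14,500 (Zephyr), 4,000 (Ember)
Winners (5 units): Quill, Talon, Helix, Hale, Tessera.
Each winner pays its own bid: Quill $57,500, Talon $56,500, Helix $50,000, Hale $41,500, Tessera $22,000.

Quill $57,500, Talon $56,500, Helix $50,000, Hale $41,500, Tessera $22,000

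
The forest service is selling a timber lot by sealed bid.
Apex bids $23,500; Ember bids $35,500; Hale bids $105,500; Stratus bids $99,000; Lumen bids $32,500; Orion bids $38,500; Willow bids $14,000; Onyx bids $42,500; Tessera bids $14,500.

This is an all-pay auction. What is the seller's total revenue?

Total revenue: $405,500

All-pay auction: the highest bidder wins the item, but every bidder pays their own bid.
Bids ranked: 105,500 (Hale) > 99,000 (Stratus) > 42,500 (Onyx) > 38,500 (Orion) > 35,500 (Ember) > 32,500 (Lumen) > …
Every bidder forfeits their bid regardless of winning.
Revenue = 23,500 + 35,500 + 105,500 + 99,000 + 32,500 + 38,500 + 14,000 + 42,500 + 14,500 = $405,500.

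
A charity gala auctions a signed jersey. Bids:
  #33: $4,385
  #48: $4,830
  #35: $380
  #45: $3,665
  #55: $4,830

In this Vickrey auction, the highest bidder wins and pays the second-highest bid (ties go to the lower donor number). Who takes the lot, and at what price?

#48 pays $4,830

Vickrey auction: the highest bidder wins and pays the second-highest bid.
Bids in order: 4,830 (#48) > 4,830 (#55) > 4,385 (#33) > 3,665 (#45) > 380 (#35)
Tie at $4,830 → #48 wins by tie-break.
#48 wins with the highest bid; price is set by the runner-up at $4,830.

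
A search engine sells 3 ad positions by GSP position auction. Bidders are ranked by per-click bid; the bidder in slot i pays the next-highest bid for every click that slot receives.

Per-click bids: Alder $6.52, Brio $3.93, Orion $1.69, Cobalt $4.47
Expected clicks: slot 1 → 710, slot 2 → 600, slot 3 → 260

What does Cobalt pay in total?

Cobalt pays $2358.00

Ranked by bid: $6.52 (Alder) > $4.47 (Cobalt) > $3.93 (Brio) > $1.69 (Orion)
Cobalt holds slot 2 → pays next bid $3.93 × 600 clicks = $2358.00.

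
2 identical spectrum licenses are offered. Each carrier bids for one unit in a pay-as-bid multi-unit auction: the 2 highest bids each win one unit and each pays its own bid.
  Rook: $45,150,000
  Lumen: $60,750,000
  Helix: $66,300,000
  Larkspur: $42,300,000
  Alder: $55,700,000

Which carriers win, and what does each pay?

Sorting: 66,300,000 (Helix), 60,750,000 (Lumen), 55,700,000 (Alder), 45,150,000 (Rook), …
Winners (2 units): Helix, Lumen.
Each winner pays its own bid: Helix $66,300,000, Lumen $60,750,000.

Helix $66,300,000, Lumen $60,750,000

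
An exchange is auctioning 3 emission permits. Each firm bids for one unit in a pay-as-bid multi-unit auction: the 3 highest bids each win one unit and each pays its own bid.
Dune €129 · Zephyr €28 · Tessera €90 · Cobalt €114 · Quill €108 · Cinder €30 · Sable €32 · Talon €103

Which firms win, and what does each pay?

Ordering the bids: 129 (Dune), 114 (Cobalt), 108 (Quill), 103 (Talon), 90 (Tessera), …
Top 3: Dune, Cobalt, Quill.
Each winner pays its own bid: Dune €129, Cobalt €114, Quill €108.

Dune €129, Cobalt €114, Quill €108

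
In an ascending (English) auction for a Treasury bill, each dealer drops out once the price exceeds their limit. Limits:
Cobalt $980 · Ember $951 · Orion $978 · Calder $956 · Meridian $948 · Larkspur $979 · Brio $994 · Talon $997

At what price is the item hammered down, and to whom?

Talon wins at $994

Open ascending-bid auction: the price rises until one bidder remains; the winner pays the price at which the last rival dropped out.
Limits in order: 997 (Talon) > 994 (Brio) > 980 (Cobalt) > 979 (Larkspur) > 978 (Orion) > 956 (Calder) > …
Brio is the last rival to drop out, at $994; Talon remains and wins at that price.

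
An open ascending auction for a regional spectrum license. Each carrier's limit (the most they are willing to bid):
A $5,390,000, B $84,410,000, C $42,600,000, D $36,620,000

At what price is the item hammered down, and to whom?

B wins at $42,600,000

Sorting limits: 84,410,000 (B) > 42,600,000 (C) > 36,620,000 (D) > 5,390,000 (A)
Bidding ends when C exits at $42,600,000; B takes it.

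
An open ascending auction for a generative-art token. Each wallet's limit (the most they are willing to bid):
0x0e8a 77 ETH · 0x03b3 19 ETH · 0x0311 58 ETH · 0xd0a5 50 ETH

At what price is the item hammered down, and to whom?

0x0e8a wins at 58 ETH

Limits ranked: 77 (0x0e8a) > 58 (0x0311) > 50 (0xd0a5) > 19 (0x03b3)
Once the price passes 58 ETH, only 0x0e8a is left; the hammer falls at 0x0311's limit of 58 ETH.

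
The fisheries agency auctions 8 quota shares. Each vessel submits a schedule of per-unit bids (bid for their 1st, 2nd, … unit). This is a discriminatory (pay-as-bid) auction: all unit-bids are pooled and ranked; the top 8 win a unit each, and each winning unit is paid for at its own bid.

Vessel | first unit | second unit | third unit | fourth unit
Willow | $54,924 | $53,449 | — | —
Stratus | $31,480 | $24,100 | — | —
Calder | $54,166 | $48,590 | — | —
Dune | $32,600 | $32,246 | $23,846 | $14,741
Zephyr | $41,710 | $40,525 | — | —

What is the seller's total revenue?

Merging the schedules and taking the best 8: 54,924 (Willow-1), 54,166 (Calder-1), 53,449 (Willow-2), 48,590 (Calder-2), 41,710 (Zephyr-1), 40,525 (Zephyr-2), 32,600 (Dune-1), 32,246 (Dune-2)
Next rejected bid: $31,480 (not a price — pay-as-bid).
Each winning unit pays its own bid.
Revenue = 54,924 + 54,166 + 53,449 + 48,590 + 41,710 + 40,525 + 32,600 + 32,246 = $358,210.

Total revenue: $358,210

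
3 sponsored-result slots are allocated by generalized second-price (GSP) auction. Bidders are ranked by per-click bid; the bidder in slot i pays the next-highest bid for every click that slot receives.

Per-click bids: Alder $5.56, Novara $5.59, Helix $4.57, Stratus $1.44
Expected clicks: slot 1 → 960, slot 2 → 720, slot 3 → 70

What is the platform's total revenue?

Ranked by bid: $5.59 (Novara) > $5.56 (Alder) > $4.57 (Helix) > $1.44 (Stratus)
Slot 1: Novara pays $5.56 × 960 = $5337.60
Slot 2: Alder pays $4.57 × 720 = $3290.40
Slot 3: Helix pays $1.44 × 70 = $100.80
Total = $8728.80

Total revenue: $8728.80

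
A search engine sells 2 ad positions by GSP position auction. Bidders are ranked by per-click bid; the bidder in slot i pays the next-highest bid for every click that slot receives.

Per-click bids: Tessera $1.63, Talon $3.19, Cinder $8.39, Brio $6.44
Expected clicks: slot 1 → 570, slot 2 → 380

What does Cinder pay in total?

Per-click bids in order: $8.39 (Cinder) > $6.44 (Brio) > $3.19 (Talon) > …
Cinder holds slot 1 → pays next bid $6.44 × 570 clicks = $3670.80.

Cinder pays $3670.80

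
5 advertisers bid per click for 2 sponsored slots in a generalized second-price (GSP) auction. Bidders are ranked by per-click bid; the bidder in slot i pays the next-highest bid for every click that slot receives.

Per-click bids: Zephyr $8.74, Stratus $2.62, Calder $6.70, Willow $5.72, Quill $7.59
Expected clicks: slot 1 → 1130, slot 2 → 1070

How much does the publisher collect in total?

Total revenue: $15745.70

Sorting advertisers: $8.74 (Zephyr) > $7.59 (Quill) > $6.70 (Calder) > …
Slot 1: Zephyr pays $7.59 × 1130 = $8576.70
Slot 2: Quill pays $6.70 × 1070 = $7169.00
Total = $15745.70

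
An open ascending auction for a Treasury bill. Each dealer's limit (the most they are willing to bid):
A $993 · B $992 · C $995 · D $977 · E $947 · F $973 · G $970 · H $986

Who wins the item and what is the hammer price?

Limits ranked: 995 (C) > 993 (A) > 992 (B) > 986 (H) > 977 (D) > 973 (F) > …
A is the last rival to drop out, at $993; C remains and wins at that price.

C wins at $993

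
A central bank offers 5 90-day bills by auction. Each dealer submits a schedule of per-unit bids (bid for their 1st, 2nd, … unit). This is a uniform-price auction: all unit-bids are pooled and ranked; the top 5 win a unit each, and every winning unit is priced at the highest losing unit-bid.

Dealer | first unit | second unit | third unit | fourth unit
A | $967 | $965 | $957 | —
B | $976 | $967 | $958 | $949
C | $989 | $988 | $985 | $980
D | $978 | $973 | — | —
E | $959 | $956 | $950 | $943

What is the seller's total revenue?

Total revenue: $4,880

Merging the schedules and taking the best 5: 989 (C-1), 988 (C-2), 985 (C-3), 980 (C-4), 978 (D-1)
Highest rejected unit-bid = $976.
Allocation: C 4, D 1. Every unit priced at $976.
Revenue = 5 × 976 = $4,880.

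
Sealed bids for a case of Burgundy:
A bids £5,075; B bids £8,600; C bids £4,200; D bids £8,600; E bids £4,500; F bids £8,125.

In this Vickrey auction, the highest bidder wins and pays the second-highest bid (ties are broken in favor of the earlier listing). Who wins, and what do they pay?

Bids ranked: 8,600 (B) > 8,600 (D) > 8,125 (F) > 5,075 (A) > 4,500 (E) > 4,200 (C)
Tie at £8,600 → B wins by tie-break.
B wins with the highest bid; price is set by the runner-up at £8,600.

B pays £8,600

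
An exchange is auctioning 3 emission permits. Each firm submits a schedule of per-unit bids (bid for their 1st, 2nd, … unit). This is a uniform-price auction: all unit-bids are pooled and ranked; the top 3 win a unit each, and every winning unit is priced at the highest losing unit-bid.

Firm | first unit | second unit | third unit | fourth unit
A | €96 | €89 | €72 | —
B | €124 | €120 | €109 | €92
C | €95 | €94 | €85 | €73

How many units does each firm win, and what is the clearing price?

B 3; clearing price €96

Pooled unit-bids ranked (top 3): 124 (B-1), 120 (B-2), 109 (B-3)
Highest rejected unit-bid = €96.
Allocation: B 3.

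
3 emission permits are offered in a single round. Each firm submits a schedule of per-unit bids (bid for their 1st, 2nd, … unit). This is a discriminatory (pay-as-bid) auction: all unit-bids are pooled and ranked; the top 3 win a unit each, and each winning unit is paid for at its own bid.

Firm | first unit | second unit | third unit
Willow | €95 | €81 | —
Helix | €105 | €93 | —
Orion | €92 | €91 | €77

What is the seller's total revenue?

Total revenue: €293

Pooled unit-bids ranked (top 3): 105 (Helix-1), 95 (Willow-1), 93 (Helix-2)
Next rejected bid: €92 (not a price — pay-as-bid).
Each winning unit pays its own bid.
Revenue = 105 + 95 + 93 = €293.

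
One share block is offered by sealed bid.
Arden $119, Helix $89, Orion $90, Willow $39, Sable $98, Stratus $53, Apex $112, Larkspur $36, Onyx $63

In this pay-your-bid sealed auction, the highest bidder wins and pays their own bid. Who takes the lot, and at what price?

Pay-your-bid sealed auction: the highest bidder wins and pays their own bid.
Bids ranked: 119 (Arden) > 112 (Apex) > 98 (Sable) > 90 (Orion) > 89 (Helix) > 63 (Onyx) > …
Arden is highest → pays own bid, $119.

Arden pays $119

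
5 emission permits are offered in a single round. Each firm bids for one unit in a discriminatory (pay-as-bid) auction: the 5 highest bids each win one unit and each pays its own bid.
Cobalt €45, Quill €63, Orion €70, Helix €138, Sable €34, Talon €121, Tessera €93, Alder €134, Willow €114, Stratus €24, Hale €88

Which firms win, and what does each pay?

Helix €138, Alder €134, Talon €121, Willow €114, Tessera €93

Sorting: 138 (Helix), 134 (Alder), 121 (Talon), 114 (Willow), 93 (Tessera), 88 (Hale), 70 (Orion), …
The 5 highest are Helix, Alder, Talon, Willow, Tessera.
Each winner pays its own bid: Helix €138, Alder €134, Talon €121, Willow €114, Tessera €93.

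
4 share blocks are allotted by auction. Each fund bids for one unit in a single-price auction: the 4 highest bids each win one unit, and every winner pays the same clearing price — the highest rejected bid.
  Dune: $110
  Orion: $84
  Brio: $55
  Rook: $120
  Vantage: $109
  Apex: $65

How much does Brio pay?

Ordering the bids: 120 (Rook), 110 (Dune), 109 (Vantage), 84 (Orion), 65 (Apex), 55 (Brio)
Winners (4 units): Rook, Dune, Vantage, Orion.
First losing bid is Apex's $65, which sets the uniform price.
Brio does not win → pays $0.

Brio pays $0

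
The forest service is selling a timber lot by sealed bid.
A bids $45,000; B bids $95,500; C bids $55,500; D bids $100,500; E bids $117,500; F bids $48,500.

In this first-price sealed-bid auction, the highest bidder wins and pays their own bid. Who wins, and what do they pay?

E pays $117,500

Bids in order: 117,500 (E) > 100,500 (D) > 95,500 (B) > 55,500 (C) > 48,500 (F) > 45,000 (A)
E has the highest bid and pays exactly that: $117,500.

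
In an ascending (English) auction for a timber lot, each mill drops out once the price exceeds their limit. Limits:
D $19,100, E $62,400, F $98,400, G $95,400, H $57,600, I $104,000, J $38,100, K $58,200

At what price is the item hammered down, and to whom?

Sorting limits: 104,000 (I) > 98,400 (F) > 95,400 (G) > 62,400 (E) > 58,200 (K) > 57,600 (H) > …
Bidding ends when F exits at $98,400; I takes it.

I wins at $98,400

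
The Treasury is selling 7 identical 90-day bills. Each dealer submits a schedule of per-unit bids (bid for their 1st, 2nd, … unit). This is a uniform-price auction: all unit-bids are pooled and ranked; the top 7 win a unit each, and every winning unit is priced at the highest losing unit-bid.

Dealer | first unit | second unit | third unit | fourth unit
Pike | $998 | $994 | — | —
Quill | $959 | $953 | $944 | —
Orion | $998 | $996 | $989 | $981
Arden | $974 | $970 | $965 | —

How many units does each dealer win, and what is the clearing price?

Arden 1, Orion 4, Pike 2; clearing price $970

All unit-bids, highest first — top 7: 998 (Pike-1), 998 (Orion-1), 996 (Orion-2), 994 (Pike-2), 989 (Orion-3), 981 (Orion-4), 974 (Arden-1)
Highest rejected unit-bid = $970.
Allocation: Arden 1, Orion 4, Pike 2.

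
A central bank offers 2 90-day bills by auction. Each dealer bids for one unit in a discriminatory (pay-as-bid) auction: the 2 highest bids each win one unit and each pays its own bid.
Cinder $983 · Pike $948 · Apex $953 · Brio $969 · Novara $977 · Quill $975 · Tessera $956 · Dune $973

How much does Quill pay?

Bids ranked high→low: 983 (Cinder), 977 (Novara), 975 (Quill), 973 (Dune), …
Winners (2 units): Cinder, Novara.
Quill does not win → $0.

Quill pays $0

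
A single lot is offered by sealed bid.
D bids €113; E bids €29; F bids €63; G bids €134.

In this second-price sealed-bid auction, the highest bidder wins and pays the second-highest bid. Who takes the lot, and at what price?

G pays €113

Bids ranked: 134 (G) > 113 (D) > 63 (F) > 29 (E)
G wins with the highest bid; price is set by the runner-up at €113.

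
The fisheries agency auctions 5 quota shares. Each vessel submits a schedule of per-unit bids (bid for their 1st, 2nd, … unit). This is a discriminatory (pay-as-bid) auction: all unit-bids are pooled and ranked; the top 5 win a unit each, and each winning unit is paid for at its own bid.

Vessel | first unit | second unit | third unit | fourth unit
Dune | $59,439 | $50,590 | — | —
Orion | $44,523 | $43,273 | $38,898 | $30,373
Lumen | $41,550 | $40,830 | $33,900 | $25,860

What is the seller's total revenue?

Total revenue: $239,375

Pooled unit-bids ranked (top 5): 59,439 (Dune-1), 50,590 (Dune-2), 44,523 (Orion-1), 43,273 (Orion-2), 41,550 (Lumen-1)
Next rejected bid: $40,830 (not a price — pay-as-bid).
Each winning unit pays its own bid.
Revenue = 59,439 + 50,590 + 44,523 + 43,273 + 41,550 = $239,375.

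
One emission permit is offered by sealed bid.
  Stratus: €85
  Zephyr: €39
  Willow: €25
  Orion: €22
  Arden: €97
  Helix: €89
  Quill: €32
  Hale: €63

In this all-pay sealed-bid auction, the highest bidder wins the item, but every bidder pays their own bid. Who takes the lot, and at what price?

Bids in order: 97 (Arden) > 89 (Helix) > 85 (Stratus) > 63 (Hale) > 39 (Zephyr) > 32 (Quill) > …
Arden is highest and takes the item; every bidder forfeits their bid.

Arden pays €97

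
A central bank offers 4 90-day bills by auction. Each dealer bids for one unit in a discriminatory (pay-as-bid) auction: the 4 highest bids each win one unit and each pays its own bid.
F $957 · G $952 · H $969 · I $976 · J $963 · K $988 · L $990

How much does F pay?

Ordering the bids: 990 (L), 988 (K), 976 (I), 969 (H), 963 (J), 957 (F), …
Top 4: L, K, I, H.
F does not win → $0.

F pays $0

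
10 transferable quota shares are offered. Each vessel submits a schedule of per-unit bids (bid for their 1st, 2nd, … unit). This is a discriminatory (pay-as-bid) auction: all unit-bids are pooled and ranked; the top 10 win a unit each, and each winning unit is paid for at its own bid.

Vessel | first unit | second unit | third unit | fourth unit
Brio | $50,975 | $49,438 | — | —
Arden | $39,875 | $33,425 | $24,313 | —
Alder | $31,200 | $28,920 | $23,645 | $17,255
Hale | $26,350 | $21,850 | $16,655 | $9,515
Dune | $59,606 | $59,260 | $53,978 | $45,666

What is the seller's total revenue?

All unit-bids, highest first — top 10: 59,606 (Dune-1), 59,260 (Dune-2), 53,978 (Dune-3), 50,975 (Brio-1), 49,438 (Brio-2), 45,666 (Dune-4), 39,875 (Arden-1), 33,425 (Arden-2), 31,200 (Alder-1), 28,920 (Alder-2)
Next rejected bid: $26,350 (not a price — pay-as-bid).
Each winning unit pays its own bid.
Revenue = 59,606 + 59,260 + 53,978 + 50,975 + 49,438 + 45,666 + 39,875 + 33,425 + 31,200 + 28,920 = $452,343.

Total revenue: $452,343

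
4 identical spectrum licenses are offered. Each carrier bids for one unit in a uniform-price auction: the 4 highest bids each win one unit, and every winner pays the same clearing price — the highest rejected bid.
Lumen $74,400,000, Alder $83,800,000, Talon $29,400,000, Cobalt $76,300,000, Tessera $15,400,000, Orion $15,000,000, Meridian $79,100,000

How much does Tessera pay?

Ordering the bids: 83,800,000 (Alder), 79,100,000 (Meridian), 76,300,000 (Cobalt), 74,400,000 (Lumen), 29,400,000 (Talon), 15,400,000 (Tessera), …
Top 4: Alder, Meridian, Cobalt, Lumen.
Clearing price = highest rejected bid = $29,400,000.
Tessera does not win → pays $0.

Tessera pays $0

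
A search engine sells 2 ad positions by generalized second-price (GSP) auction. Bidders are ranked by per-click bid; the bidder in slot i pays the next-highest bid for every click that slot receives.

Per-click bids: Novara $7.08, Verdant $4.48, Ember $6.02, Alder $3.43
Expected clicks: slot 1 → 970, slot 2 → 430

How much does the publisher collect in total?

Sorting advertisers: $7.08 (Novara) > $6.02 (Ember) > $4.48 (Verdant) > …
Slot 1: Novara pays $6.02 × 970 = $5839.40
Slot 2: Ember pays $4.48 × 430 = $1926.40
Total = $7765.80

Total revenue: $7765.80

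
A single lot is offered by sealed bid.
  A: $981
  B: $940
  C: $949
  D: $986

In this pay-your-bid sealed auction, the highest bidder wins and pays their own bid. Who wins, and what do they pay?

Sorting bids: 986 (D) > 981 (A) > 949 (C) > 940 (B)
D is highest → pays own bid, $986.

D pays $986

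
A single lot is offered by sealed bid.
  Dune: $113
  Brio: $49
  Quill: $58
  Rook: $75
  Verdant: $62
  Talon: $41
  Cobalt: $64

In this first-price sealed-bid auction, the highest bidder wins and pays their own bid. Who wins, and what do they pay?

Dune pays $113

Bids in order: 113 (Dune) > 75 (Rook) > 64 (Cobalt) > 62 (Verdant) > 58 (Quill) > 49 (Brio) > …
Dune is highest → pays own bid, $113.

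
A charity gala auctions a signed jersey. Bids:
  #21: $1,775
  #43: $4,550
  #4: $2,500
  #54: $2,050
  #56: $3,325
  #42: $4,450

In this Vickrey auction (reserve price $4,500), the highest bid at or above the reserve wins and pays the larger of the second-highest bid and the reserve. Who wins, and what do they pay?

#43 pays $4,500

Bids ranked: 4,550 (#43) > 4,450 (#42) > 3,325 (#56) > 2,500 (#4) > 2,050 (#54) > 1,775 (#21)
#43 has the top bid at or above the reserve ($4,550).
max(second-highest $4,450, reserve $4,500) = $4,500.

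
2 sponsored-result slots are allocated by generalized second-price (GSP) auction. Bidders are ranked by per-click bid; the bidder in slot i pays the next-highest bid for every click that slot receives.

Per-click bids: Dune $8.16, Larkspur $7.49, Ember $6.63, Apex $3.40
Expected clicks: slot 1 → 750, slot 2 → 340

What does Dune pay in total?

Sorting advertisers: $8.16 (Dune) > $7.49 (Larkspur) > $6.63 (Ember) > …
Dune holds slot 1 → pays next bid $7.49 × 750 clicks = $5617.50.

Dune pays $5617.50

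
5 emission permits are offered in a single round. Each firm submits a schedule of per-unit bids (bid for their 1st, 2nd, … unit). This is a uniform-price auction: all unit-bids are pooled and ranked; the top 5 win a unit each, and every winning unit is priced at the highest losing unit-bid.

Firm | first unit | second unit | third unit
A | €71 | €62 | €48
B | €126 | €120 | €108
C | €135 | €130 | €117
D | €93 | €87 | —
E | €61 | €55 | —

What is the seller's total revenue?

Merging the schedules and taking the best 5: 135 (C-1), 130 (C-2), 126 (B-1), 120 (B-2), 117 (C-3)
The (k+1)-th unit-bid is €108.
Allocation: B 2, C 3. Every unit priced at €108.
Revenue = 5 × 108 = €540.

Total revenue: €540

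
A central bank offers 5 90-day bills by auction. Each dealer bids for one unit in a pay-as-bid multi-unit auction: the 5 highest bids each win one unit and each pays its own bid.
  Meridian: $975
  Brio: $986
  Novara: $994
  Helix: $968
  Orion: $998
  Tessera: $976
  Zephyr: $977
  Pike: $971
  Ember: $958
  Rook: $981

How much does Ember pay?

Sorting: 998 (Orion), 994 (Novara), 986 (Brio), 981 (Rook), 977 (Zephyr), 976 (Tessera), 975 (Meridian), …
Winners (5 units): Orion, Novara, Brio, Rook, Zephyr.
Ember does not win → $0.

Ember pays $0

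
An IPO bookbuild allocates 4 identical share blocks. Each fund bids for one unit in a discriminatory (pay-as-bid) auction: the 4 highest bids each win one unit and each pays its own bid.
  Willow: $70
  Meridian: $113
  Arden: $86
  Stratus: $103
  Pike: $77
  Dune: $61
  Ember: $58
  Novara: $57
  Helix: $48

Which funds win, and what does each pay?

Meridian $113, Stratus $103, Arden $86, Pike $77

Sorting: 113 (Meridian), 103 (Stratus), 86 (Arden), 77 (Pike), 70 (Willow), 61 (Dune), …
Winners (4 units): Meridian, Stratus, Arden, Pike.
Each winner pays its own bid: Meridian $113, Stratus $103, Arden $86, Pike $77.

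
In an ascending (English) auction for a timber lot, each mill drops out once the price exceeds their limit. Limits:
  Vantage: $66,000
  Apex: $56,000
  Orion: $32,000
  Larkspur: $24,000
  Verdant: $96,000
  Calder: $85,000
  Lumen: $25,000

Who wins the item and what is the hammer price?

Verdant wins at $85,000

Limits ranked: 96,000 (Verdant) > 85,000 (Calder) > 66,000 (Vantage) > 56,000 (Apex) > 32,000 (Orion) > 25,000 (Lumen) > …
Bidding ends when Calder exits at $85,000; Verdant takes it.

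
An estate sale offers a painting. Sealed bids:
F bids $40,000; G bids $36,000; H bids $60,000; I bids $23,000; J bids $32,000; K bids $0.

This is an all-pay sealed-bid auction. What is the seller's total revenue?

Bids ranked: 60,000 (H) > 40,000 (F) > 36,000 (G) > 32,000 (J) > 23,000 (I) > 0 (K)
Every bidder forfeits their bid regardless of winning.
Revenue = 40,000 + 36,000 + 60,000 + 23,000 + 32,000 + 0 = $191,000.

Total revenue: $191,000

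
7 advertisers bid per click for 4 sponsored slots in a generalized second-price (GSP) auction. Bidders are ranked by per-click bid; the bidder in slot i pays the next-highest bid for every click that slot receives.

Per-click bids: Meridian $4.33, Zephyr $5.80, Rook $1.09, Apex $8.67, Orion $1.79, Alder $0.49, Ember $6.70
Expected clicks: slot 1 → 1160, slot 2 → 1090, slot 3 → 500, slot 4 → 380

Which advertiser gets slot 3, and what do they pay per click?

Zephyr; $4.33 per click

Sorting advertisers: $8.67 (Apex) > $6.70 (Ember) > $5.80 (Zephyr) > $4.33 (Meridian) > $1.79 (Orion) > …
Slot 3 goes to the third-ranked bidder, Zephyr, who pays the next bid down: $4.33/click.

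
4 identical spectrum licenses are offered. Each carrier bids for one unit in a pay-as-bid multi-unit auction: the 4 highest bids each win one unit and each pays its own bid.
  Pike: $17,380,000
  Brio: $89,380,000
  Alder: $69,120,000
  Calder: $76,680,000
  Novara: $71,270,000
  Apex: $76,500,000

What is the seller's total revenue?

Total revenue: $313,830,000

Sorting: 89,380,000 (Brio), 76,680,000 (Calder), 76,500,000 (Apex), 71,270,000 (Novara), 69,120,000 (Alder), 17,380,000 (Pike)
The 4 highest are Brio, Calder, Apex, Novara.
Total revenue = 89,380,000 + 76,680,000 + 76,500,000 + 71,270,000 = $313,830,000.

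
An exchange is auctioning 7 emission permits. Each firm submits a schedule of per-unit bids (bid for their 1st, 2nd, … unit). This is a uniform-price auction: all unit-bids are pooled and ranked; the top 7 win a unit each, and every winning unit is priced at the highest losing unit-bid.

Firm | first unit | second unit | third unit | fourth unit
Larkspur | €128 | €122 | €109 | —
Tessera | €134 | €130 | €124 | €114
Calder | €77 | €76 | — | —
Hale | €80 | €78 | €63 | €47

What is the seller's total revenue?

Total revenue: €560

All unit-bids, highest first — top 7: 134 (Tessera-1), 130 (Tessera-2), 128 (Larkspur-1), 124 (Tessera-3), 122 (Larkspur-2), 114 (Tessera-4), 109 (Larkspur-3)
First bid not allocated: €80.
Allocation: Larkspur 3, Tessera 4. Every unit priced at €80.
Revenue = 7 × 80 = €560.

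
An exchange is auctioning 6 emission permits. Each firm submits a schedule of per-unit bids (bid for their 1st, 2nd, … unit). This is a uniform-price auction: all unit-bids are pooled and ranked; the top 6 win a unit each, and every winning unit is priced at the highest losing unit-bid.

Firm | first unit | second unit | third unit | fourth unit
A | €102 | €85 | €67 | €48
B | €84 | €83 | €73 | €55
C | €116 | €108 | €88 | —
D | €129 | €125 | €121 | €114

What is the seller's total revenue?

Total revenue: €612

Merging the schedules and taking the best 6: 129 (D-1), 125 (D-2), 121 (D-3), 116 (C-1), 114 (D-4), 108 (C-2)
First bid not allocated: €102.
Allocation: C 2, D 4. Every unit priced at €102.
Revenue = 6 × 102 = €612.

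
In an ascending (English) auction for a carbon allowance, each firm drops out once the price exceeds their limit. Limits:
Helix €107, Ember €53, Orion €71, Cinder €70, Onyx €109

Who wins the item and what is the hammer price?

Onyx wins at €107

Ascending (English) auction: the price rises until one bidder remains; the winner pays the price at which the last rival dropped out.
Sorting limits: 109 (Onyx) > 107 (Helix) > 71 (Orion) > 70 (Cinder) > 53 (Ember)
Once the price passes €107, only Onyx is left; the hammer falls at Helix's limit of €107.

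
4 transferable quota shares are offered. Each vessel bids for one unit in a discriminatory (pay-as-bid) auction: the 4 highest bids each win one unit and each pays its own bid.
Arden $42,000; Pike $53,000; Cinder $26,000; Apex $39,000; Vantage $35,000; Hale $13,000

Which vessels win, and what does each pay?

Pike $53,000, Arden $42,000, Apex $39,000, Vantage $35,000

Ordering the bids: 53,000 (Pike), 42,000 (Arden), 39,000 (Apex), 35,000 (Vantage), 26,000 (Cinder), 13,000 (Hale)
The 4 highest are Pike, Arden, Apex, Vantage.
Each winner pays its own bid: Pike $53,000, Arden $42,000, Apex $39,000, Vantage $35,000.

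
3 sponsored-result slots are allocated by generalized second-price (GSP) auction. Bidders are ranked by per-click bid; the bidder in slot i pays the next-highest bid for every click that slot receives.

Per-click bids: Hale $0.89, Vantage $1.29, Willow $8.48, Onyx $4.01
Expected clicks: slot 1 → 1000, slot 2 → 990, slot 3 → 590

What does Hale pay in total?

Hale pays $0.00

Sorting advertisers: $8.48 (Willow) > $4.01 (Onyx) > $1.29 (Vantage) > $0.89 (Hale)
Hale ranks below slot 3 → no slot, pays nothing.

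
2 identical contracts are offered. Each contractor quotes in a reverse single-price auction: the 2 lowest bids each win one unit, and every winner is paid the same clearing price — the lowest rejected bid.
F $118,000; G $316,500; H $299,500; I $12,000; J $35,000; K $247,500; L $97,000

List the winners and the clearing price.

I, J; each is paid $97,000

Bids ranked low→high: 12,000 (I), 35,000 (J), 97,000 (L), 118,000 (F), …
Lowest 2: I, J.
Lowest unsuccessful bid: $97,000 → clearing price.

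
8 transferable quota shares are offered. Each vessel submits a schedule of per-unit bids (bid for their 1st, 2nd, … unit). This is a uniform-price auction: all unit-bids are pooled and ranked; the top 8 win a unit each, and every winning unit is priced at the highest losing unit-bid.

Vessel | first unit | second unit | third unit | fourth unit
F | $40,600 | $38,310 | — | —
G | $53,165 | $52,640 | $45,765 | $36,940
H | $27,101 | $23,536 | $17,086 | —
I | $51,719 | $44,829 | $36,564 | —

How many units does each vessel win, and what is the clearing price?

Pooled unit-bids ranked (top 8): 53,165 (G-1), 52,640 (G-2), 51,719 (I-1), 45,765 (G-3), 44,829 (I-2), 40,600 (F-1), 38,310 (F-2), 36,940 (G-4)
Highest rejected unit-bid = $36,564.
Allocation: F 2, G 4, I 2.

F 2, G 4, I 2; clearing price $36,564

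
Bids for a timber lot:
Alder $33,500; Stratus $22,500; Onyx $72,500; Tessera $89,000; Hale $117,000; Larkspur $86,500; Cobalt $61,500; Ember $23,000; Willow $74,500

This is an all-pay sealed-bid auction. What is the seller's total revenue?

Bids ranked: 117,000 (Hale) > 89,000 (Tessera) > 86,500 (Larkspur) > 74,500 (Willow) > 72,500 (Onyx) > 61,500 (Cobalt) > …
Hale wins with the top bid; all bids are sunk regardless.
Every bidder forfeits their bid regardless of winning.
Revenue = 33,500 + 22,500 + 72,500 + 89,000 + 117,000 + 86,500 + 61,500 + 23,000 + 74,500 = $580,000.

Total revenue: $580,000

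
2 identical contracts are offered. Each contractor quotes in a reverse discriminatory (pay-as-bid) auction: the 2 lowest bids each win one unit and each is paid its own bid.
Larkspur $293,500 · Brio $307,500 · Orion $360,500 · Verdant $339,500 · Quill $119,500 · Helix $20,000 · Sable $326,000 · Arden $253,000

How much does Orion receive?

Orion is paid $0

Bids ranked low→high: 20,000 (Helix), 119,500 (Quill), 253,000 (Arden), 293,500 (Larkspur), …
Winners (2 units): Helix, Quill.
Orion does not win → $0.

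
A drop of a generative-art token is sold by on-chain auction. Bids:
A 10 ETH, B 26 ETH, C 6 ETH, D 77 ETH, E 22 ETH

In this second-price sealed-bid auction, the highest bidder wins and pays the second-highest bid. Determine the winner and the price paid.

D pays 26 ETH

Sorting bids: 77 (D) > 26 (B) > 22 (E) > 10 (A) > 6 (C)
D wins with the highest bid; price is set by the runner-up at 26 ETH.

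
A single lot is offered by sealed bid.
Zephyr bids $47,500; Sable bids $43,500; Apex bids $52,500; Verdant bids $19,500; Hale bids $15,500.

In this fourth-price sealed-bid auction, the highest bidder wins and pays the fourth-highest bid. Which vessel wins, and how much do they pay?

Rule: the highest bidder wins and pays the fourth-highest bid.
Bids in order: 52,500 (Apex) > 47,500 (Zephyr) > 43,500 (Sable) > 19,500 (Verdant) > 15,500 (Hale)
Apex is highest; pays the fourth-highest bid, $19,500.

Apex pays $19,500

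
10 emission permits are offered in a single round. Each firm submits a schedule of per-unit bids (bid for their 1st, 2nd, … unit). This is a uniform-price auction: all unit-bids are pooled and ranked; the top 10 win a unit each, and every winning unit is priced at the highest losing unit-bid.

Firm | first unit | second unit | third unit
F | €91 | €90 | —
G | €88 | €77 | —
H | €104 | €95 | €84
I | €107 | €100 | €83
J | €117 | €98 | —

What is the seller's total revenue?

Pooled unit-bids ranked (top 10): 117 (J-1), 107 (I-1), 104 (H-1), 100 (I-2), 98 (J-2), 95 (H-2), 91 (F-1), 90 (F-2), 88 (G-1), 84 (H-3)
Highest rejected unit-bid = €83.
Allocation: F 2, G 1, H 3, I 2, J 2. Every unit priced at €83.
Revenue = 10 × 83 = €830.

Total revenue: €830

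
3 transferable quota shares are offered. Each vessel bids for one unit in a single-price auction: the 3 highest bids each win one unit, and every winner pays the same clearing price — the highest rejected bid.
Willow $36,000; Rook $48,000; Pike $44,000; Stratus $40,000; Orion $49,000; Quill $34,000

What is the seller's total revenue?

Total revenue: $120,000

Bids ranked high→low: 49,000 (Orion), 48,000 (Rook), 44,000 (Pike), 40,000 (Stratus), 36,000 (Willow), …
Winners (3 units): Orion, Rook, Pike.
Highest unsuccessful bid: $40,000 → clearing price.
Total revenue = 3 × $40,000 = $120,000.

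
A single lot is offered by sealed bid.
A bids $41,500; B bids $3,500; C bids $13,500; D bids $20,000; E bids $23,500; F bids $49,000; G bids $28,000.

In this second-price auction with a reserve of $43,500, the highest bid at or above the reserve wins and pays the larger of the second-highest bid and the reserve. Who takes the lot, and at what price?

F pays $43,500

Bids in order: 49,000 (F) > 41,500 (A) > 28,000 (G) > 23,500 (E) > 20,000 (D) > 13,500 (C) > …
F has the top bid at or above the reserve ($49,000).
max(second-highest $41,500, reserve $43,500) = $43,500.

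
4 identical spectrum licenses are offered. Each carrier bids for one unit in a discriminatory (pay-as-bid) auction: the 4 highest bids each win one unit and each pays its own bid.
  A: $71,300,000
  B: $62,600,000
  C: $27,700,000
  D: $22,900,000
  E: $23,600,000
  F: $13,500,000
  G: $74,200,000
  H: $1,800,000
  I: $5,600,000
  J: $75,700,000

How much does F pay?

F pays $0

Bids ranked high→low: 75,700,000 (J), 74,200,000 (G), 71,300,000 (A), 62,600,000 (B), 27,700,000 (C), 23,600,000 (E), …
The 4 highest are J, G, A, B.
F does not win → $0.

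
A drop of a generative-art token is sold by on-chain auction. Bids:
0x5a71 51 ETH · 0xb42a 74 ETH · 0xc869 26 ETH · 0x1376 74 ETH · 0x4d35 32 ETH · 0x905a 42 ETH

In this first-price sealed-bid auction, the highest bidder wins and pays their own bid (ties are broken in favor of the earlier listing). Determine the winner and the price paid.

0xb42a pays 74 ETH

Sorting bids: 74 (0xb42a) > 74 (0x1376) > 51 (0x5a71) > 42 (0x905a) > 32 (0x4d35) > 26 (0xc869)
Tie at 74 ETH → 0xb42a wins by tie-break.
First-price: 0xb42a pays what they bid, 74 ETH.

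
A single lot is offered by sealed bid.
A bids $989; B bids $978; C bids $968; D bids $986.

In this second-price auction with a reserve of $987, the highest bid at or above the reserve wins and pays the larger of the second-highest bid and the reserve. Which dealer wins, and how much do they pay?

Rule: the highest bid at or above the reserve wins and pays the larger of the second-highest bid and the reserve.
Bids in order: 989 (A) > 986 (D) > 978 (B) > 968 (C)
Highest eligible bid: A at $989.
Second-highest bid $986 is below the reserve $987, so the reserve binds → payment $987.

A pays $987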